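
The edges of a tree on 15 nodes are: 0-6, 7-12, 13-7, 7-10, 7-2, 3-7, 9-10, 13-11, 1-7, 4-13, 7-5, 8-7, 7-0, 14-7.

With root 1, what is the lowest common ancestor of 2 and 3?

7

Ancestors of 2 (toward the root): 2, 7, 1.
Ancestors of 3: 3, 7, 1.
The deepest node appearing in both lists is 7.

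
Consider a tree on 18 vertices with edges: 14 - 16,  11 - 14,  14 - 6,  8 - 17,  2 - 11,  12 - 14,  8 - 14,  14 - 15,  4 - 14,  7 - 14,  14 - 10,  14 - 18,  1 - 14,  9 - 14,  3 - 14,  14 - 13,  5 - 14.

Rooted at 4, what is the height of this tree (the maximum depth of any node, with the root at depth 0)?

A deepest node is 17, reached by 4 → 14 → 8 → 17.
That path has 3 edges, so the height is 3.

3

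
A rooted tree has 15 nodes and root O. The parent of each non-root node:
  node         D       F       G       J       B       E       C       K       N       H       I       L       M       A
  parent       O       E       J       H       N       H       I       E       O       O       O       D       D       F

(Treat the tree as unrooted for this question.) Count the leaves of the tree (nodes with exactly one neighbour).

7

Exactly 7 nodes have a single neighbour: A, B, C, G, K, L, M.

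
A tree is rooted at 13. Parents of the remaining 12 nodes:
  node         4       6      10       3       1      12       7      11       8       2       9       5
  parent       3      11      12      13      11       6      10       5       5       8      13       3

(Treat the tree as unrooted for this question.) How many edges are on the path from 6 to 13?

4

Walking from 6: 6–11–5–3–13. Length 4.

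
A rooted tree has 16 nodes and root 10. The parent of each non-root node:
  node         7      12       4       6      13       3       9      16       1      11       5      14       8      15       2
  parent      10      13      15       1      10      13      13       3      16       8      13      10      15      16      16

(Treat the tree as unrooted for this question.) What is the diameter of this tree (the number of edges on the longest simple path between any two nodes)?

7

A longest path is 11 – 8 – 15 – 16 – 3 – 13 – 10 – 14, with 7 edges.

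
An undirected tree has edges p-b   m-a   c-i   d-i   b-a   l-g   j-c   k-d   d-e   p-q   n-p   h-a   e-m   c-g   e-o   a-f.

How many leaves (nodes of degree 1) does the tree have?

Degree-1 nodes: f, h, j, k, l, n, o, q — 8 of them.

8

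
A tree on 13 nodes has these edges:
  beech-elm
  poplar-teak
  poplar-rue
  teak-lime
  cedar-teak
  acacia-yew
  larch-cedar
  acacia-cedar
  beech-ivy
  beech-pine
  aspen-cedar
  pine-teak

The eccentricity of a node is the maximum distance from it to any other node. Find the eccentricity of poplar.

4

Distances from poplar peak at 4, attained at ivy (elm, yew also at distance 4).
poplar-teak-pine-beech-ivy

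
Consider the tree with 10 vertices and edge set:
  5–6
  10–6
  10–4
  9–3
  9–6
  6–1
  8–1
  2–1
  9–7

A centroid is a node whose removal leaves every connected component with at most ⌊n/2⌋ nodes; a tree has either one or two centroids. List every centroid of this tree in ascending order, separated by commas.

If 6 is removed the pieces have sizes 3, 3, 2, 1, all ≤ ⌊10/2⌋ = 5.
No neighbour of 6 does as well, so 6 is the unique centroid.

6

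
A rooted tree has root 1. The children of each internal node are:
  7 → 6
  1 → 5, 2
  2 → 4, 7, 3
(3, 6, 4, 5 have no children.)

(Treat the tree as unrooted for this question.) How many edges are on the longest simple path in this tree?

4

Starting from 6, a farthest node is 5 at distance 4.
One longest path: 6-7-2-1-5.
So the diameter is 4.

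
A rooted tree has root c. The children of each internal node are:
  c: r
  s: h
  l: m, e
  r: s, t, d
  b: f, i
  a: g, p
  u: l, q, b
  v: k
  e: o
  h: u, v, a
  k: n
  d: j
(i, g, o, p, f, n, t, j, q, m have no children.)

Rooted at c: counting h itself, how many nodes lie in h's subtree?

16

h's subtree: {h, u, v, a, b, l, q, k, p, g, i, f, m, e, n, o}, size 16.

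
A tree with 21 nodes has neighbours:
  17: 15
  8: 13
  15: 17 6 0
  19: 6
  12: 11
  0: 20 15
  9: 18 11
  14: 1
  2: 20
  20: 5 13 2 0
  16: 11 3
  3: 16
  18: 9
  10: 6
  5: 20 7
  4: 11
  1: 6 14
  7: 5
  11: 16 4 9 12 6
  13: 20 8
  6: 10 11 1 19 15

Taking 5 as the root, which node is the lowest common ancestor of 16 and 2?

20

Ancestors of 16 (toward the root): 16, 11, 6, 15, 0, 20, 5.
Ancestors of 2: 2, 20, 5.
The deepest node appearing in both lists is 20.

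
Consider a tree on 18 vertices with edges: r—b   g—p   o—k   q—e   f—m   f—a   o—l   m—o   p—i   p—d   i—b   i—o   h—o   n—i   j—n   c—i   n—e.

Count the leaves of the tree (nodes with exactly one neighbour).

10

Degree-1 nodes: a, c, d, g, h, j, k, l, q, r — 10 of them.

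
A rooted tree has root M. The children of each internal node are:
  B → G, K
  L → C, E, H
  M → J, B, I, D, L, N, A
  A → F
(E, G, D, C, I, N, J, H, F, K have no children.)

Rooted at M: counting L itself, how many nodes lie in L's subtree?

Descendants of L (including itself): L, E, H, C. That's 4.

4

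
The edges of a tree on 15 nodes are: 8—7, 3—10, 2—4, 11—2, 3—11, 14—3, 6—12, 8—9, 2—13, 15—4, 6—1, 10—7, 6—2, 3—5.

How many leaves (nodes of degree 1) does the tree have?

The leaves are 1, 5, 9, 12, 13, 14, 15.
That is 7 leaves.

7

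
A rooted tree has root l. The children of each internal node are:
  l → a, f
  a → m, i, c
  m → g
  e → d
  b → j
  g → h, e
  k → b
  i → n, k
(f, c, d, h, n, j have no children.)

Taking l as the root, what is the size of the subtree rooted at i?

Descendants of i (including itself): i, n, k, b, j. That's 5.

5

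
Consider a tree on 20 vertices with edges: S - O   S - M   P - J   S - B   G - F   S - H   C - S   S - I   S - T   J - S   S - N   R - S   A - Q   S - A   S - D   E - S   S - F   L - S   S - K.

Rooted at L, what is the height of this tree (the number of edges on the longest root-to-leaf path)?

G sits deepest: L–S–F–G — 3 edges from the root.

3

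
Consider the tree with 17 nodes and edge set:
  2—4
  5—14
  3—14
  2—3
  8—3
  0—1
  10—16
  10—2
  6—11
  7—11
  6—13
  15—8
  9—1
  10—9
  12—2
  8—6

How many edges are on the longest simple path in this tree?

9

BFS from 0 reaches 7 last, at distance 9; BFS from 7 confirms no node is farther.
Path: 0 - 1 - 9 - 10 - 2 - 3 - 8 - 6 - 11 - 7.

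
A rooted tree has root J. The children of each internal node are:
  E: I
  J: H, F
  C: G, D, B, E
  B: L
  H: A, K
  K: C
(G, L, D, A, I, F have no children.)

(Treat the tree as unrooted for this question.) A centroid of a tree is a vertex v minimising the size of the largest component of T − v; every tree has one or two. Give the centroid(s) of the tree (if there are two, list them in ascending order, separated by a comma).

C

Removing C splits the tree into components of sizes 5, 2, 2, 1, 1; the largest is 5 ≤ ⌊12/2⌋ = 6.
No neighbour of C does as well, so C is the unique centroid.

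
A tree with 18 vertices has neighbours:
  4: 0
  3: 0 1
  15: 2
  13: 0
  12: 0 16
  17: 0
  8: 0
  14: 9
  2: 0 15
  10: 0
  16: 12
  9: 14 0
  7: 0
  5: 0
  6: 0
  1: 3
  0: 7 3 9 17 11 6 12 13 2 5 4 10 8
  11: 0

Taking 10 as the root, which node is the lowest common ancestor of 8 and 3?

0

Path 8→root: 8 0 10; path 3→root: 3 0 10.
First common node: 0.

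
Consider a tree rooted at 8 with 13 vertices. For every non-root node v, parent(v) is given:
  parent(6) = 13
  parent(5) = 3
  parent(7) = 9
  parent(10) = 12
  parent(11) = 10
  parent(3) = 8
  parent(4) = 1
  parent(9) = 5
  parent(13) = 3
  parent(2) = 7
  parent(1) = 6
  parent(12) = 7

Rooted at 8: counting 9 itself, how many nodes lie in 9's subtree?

6

The subtree rooted at 9 contains: 9, 7, 12, 2, 10, 11 — 6 nodes.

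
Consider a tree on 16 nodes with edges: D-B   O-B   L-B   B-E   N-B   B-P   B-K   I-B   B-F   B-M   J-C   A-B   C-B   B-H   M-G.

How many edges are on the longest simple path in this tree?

4

BFS from G reaches J last, at distance 4; BFS from J confirms no node is farther.
Path: G - M - B - C - J.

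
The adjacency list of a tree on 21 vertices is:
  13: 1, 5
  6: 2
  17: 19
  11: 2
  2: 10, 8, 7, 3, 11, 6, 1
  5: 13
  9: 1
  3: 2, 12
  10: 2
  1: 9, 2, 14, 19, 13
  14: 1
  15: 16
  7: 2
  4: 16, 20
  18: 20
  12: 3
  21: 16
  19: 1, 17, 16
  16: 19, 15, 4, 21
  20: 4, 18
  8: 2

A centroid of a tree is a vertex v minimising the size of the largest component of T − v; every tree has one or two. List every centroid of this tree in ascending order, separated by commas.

1

If 1 is removed the pieces have sizes 8, 8, 2, 1, 1, all ≤ ⌊21/2⌋ = 10.
Every other node leaves some component of size > 10, so the centroid is unique.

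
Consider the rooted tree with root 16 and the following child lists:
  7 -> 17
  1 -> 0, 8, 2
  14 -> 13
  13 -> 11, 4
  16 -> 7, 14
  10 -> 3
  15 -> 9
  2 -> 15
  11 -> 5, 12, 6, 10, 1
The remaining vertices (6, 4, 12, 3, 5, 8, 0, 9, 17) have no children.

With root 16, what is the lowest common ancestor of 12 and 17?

12's ancestor chain is 12, 11, 13, 14, 16 and 17's is 17, 7, 16; they first meet at 16.

16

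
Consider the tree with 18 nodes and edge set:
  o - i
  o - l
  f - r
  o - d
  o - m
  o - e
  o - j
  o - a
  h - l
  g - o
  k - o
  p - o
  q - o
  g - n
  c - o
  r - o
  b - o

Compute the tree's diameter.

BFS from f reaches h last, at distance 4; BFS from h confirms no node is farther.
Path: f–r–o–l–h.

4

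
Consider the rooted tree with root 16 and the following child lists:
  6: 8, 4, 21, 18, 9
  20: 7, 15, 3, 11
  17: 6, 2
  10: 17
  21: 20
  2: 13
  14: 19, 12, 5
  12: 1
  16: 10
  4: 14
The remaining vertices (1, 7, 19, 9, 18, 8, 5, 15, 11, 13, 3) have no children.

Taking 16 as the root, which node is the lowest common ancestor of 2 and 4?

17

Ancestors of 2 (toward the root): 2, 17, 10, 16.
Ancestors of 4: 4, 6, 17, 10, 16.
The deepest node appearing in both lists is 17.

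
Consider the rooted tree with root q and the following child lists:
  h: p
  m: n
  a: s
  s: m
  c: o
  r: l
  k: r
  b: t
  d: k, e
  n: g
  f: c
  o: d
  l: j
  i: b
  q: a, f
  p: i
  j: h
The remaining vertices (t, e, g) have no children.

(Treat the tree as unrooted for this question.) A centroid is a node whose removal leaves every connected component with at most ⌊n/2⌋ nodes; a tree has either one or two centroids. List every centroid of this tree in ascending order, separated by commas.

Delete d: the remaining components have sizes 9, 9, 1. Max 9 ≤ 10, so d is a centroid.
No neighbour of d does as well, so d is the unique centroid.

d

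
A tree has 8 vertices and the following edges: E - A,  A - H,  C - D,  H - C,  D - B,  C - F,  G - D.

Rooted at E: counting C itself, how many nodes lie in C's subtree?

5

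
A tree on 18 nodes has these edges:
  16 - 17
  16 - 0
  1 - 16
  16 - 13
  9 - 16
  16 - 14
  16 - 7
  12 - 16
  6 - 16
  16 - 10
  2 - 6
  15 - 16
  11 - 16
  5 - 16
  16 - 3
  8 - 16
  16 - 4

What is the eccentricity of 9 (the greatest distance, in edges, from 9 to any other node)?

3

Distances from 9 peak at 3, attained at 2.
9–16–6–2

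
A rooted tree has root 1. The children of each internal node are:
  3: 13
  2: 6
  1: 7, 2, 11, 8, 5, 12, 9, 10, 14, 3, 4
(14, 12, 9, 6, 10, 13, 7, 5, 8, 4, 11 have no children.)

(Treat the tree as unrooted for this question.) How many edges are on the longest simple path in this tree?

4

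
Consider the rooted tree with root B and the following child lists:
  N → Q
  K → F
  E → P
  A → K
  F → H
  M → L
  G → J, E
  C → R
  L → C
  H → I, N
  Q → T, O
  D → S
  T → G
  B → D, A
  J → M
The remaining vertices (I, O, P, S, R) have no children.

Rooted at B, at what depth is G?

8

Path from B to G: B – A – K – F – H – N – Q – T – G, which has 8 edges.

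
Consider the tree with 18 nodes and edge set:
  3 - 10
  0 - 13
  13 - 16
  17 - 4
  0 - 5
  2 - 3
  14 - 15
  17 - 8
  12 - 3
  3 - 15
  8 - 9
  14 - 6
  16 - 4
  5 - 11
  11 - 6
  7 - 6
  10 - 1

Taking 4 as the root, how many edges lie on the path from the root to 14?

7

4 – 16 – 13 – 0 – 5 – 11 – 6 – 14 — 7 edges.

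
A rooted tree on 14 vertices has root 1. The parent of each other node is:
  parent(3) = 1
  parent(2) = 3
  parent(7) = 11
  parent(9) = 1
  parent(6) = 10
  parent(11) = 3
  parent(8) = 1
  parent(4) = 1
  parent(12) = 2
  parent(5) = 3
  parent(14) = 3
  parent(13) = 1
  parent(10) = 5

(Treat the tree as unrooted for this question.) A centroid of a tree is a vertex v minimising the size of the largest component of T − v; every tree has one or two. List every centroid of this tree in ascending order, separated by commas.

Removing 3 splits the tree into components of sizes 5, 3, 2, 2, 1; the largest is 5 ≤ ⌊14/2⌋ = 7.
Every other node leaves some component of size > 7, so the centroid is unique.

3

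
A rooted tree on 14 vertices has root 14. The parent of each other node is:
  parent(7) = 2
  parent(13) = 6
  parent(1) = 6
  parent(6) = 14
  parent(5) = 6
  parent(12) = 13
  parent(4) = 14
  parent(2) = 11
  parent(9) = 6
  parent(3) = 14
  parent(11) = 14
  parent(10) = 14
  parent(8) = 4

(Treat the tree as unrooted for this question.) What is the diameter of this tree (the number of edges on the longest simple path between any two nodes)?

A longest path is 12-13-6-14-11-2-7, with 6 edges.

6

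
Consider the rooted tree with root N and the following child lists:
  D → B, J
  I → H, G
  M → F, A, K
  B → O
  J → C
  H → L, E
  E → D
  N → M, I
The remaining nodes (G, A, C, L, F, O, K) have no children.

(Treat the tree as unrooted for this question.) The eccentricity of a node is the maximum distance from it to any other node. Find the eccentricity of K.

8

The node farthest from K is O (C also at distance 8), via K – M – N – I – H – E – D – B – O — 8 edges.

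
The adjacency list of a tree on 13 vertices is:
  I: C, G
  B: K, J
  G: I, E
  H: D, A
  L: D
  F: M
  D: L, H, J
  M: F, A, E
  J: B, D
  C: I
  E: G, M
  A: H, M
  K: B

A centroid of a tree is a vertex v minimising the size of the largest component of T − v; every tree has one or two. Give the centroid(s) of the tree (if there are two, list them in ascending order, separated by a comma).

A

Removing A splits the tree into components of sizes 6, 6; the largest is 6 ≤ ⌊13/2⌋ = 6.
No neighbour of A does as well, so A is the unique centroid.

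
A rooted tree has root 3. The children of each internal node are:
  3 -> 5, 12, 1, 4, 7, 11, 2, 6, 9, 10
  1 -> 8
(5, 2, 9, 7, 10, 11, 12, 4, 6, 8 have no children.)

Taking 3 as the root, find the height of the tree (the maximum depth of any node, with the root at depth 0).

A deepest node is 8, reached by 3-1-8.
That path has 2 edges, so the height is 2.

2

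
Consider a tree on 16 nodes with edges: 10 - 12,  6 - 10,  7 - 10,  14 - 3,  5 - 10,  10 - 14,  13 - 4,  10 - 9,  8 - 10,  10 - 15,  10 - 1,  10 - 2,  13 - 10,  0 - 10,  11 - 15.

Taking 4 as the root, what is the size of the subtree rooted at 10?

The subtree rooted at 10 contains: 10, 7, 14, 0, 15, 12, 5, 9, 6, 2, 1, 8, 3, 11 — 14 nodes.

14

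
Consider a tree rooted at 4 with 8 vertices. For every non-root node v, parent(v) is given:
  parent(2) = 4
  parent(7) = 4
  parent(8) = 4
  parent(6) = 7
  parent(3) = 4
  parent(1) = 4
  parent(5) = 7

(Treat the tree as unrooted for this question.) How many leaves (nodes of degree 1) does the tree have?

6

Exactly 6 nodes have a single neighbour: 1, 2, 3, 5, 6, 8.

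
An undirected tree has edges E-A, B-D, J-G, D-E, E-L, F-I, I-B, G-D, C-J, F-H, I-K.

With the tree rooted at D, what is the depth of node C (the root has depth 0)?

3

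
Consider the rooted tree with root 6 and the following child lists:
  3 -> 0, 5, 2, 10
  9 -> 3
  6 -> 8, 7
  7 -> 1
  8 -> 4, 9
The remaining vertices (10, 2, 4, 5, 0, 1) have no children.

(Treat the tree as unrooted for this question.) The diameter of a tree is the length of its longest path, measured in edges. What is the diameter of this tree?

6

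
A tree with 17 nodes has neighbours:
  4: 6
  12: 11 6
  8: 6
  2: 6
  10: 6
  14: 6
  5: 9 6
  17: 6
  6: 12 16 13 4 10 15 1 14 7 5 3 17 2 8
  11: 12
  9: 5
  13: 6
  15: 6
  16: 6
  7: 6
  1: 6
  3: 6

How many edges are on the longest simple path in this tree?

BFS from 9 reaches 11 last, at distance 4; BFS from 11 confirms no node is farther.
Path: 9 - 5 - 6 - 12 - 11.

4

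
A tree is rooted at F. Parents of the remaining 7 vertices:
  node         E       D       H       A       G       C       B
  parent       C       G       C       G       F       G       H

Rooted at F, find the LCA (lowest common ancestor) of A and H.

G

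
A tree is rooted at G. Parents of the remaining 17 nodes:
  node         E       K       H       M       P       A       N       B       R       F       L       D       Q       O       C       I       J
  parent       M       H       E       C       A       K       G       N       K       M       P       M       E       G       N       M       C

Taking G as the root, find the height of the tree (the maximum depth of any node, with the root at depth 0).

9

A deepest node is L, reached by G–N–C–M–E–H–K–A–P–L.
That path has 9 edges, so the height is 9.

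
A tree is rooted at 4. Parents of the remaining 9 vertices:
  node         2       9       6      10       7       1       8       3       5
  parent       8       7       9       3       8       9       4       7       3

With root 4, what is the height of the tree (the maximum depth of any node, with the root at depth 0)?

4

The longest root-to-leaf path is 4 – 8 – 7 – 3 – 5 (4 edges).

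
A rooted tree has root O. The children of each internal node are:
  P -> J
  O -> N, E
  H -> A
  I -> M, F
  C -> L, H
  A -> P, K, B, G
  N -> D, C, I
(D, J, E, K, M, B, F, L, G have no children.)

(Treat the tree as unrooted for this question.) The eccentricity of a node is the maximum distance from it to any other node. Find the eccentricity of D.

6

The node farthest from D is J, via D-N-C-H-A-P-J — 6 edges.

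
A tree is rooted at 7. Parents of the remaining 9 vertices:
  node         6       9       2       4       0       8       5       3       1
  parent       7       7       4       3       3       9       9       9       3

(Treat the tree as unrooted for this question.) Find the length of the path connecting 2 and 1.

2 - 4 - 3 - 1: 3 edges.

3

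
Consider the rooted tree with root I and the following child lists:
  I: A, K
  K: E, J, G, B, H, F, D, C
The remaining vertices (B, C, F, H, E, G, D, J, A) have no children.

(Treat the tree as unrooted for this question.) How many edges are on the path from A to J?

The path is A - I - K - J, which has 3 edges.

3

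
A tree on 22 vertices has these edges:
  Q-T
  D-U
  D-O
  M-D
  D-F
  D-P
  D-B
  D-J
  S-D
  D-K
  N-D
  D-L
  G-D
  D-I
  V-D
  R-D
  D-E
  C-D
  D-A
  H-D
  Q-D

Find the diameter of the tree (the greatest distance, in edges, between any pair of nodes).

3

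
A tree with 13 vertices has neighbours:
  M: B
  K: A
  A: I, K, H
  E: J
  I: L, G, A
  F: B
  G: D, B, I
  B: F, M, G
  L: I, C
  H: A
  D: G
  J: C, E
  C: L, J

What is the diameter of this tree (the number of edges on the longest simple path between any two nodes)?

7

Starting from E, a farthest node is M at distance 7.
One longest path: E – J – C – L – I – G – B – M.
So the diameter is 7.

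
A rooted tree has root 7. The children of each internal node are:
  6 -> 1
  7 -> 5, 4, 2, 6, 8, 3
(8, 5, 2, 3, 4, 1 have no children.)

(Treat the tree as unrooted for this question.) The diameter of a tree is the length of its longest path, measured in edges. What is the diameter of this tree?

BFS from 1 reaches 4 last, at distance 3; BFS from 4 confirms no node is farther.
Path: 1–6–7–4.

3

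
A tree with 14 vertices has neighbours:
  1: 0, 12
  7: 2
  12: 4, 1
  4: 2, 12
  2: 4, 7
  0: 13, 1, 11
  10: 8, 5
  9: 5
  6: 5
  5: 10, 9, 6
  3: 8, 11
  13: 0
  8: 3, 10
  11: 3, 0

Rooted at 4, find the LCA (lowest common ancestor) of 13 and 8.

0

13's ancestor chain is 13, 0, 1, 12, 4 and 8's is 8, 3, 11, 0, 1, 12, 4; they first meet at 0.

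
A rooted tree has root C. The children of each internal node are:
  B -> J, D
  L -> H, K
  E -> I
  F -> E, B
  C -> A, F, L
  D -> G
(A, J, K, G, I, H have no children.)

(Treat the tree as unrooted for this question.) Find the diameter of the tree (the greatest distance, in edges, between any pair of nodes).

6

Starting from K, a farthest node is G at distance 6.
One longest path: K-L-C-F-B-D-G.
So the diameter is 6.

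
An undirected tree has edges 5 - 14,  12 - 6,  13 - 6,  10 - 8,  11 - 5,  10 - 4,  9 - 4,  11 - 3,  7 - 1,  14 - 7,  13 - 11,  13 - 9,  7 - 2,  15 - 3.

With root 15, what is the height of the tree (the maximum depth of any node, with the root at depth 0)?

8 sits deepest: 15 – 3 – 11 – 13 – 9 – 4 – 10 – 8 — 7 edges from the root.

7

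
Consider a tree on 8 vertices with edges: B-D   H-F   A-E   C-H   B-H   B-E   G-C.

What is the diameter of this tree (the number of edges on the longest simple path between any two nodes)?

5

Starting from G, a farthest node is A at distance 5.
One longest path: G – C – H – B – E – A.
So the diameter is 5.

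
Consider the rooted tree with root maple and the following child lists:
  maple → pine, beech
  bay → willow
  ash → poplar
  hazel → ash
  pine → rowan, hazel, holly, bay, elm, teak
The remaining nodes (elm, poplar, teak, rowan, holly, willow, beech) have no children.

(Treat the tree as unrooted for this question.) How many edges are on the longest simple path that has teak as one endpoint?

Distances from teak peak at 4, attained at poplar.
teak–pine–hazel–ash–poplar

4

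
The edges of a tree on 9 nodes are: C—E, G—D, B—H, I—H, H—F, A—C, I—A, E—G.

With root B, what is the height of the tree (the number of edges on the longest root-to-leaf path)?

7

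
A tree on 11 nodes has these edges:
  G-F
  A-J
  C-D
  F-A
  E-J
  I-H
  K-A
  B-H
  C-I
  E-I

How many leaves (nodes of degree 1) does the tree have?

4

Degree-1 nodes: B, D, G, K — 4 of them.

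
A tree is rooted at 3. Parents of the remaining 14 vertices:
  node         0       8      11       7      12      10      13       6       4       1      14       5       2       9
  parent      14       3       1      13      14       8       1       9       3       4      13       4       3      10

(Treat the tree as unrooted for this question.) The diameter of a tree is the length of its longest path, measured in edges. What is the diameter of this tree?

9

Starting from 6, a farthest node is 12 at distance 9.
One longest path: 6–9–10–8–3–4–1–13–14–12.
So the diameter is 9.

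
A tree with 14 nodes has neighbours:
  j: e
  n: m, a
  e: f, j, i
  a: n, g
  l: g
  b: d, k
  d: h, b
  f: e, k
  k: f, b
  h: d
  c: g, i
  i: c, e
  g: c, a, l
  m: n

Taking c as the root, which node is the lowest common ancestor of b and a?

c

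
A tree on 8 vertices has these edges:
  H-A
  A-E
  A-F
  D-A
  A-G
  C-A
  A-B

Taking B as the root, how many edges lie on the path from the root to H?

2

Climbing from H to the root: H → A → B. That's 2 steps.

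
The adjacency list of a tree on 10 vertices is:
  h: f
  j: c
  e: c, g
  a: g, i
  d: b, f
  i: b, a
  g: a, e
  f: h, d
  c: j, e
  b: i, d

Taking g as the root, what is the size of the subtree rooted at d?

d's subtree: {d, f, h}, size 3.

3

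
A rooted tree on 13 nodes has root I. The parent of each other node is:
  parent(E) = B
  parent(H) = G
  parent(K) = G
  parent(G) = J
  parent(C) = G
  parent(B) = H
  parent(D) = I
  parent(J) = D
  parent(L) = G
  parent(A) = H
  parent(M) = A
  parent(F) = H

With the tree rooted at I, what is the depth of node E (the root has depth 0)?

Path from I to E: I → D → J → G → H → B → E, which has 6 edges.

6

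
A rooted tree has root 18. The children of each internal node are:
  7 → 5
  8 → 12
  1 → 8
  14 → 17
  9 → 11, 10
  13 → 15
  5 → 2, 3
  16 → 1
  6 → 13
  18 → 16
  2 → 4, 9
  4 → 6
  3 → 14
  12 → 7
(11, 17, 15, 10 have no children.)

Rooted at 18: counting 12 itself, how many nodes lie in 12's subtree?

14

Descendants of 12 (including itself): 12, 7, 5, 2, 3, 4, 9, 14, 6, 10, 11, 17, 13, 15. That's 14.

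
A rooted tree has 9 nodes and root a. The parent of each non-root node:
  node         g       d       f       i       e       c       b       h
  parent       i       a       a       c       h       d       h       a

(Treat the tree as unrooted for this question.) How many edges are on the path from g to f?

5

Walking from g: g - i - c - d - a - f. Length 5.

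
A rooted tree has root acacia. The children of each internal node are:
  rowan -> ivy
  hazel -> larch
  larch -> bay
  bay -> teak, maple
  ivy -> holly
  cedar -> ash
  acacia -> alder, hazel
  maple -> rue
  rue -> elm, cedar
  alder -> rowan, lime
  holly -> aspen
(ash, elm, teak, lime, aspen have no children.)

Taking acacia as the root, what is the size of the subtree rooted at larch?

8

larch's subtree: {larch, bay, maple, teak, rue, elm, cedar, ash}, size 8.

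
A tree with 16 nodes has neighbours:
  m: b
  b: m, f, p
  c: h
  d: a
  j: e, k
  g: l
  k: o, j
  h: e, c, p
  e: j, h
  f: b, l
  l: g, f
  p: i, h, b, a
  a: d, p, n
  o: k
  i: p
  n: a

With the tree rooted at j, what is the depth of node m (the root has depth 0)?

5

Climbing from m to the root: m–b–p–h–e–j. That's 5 steps.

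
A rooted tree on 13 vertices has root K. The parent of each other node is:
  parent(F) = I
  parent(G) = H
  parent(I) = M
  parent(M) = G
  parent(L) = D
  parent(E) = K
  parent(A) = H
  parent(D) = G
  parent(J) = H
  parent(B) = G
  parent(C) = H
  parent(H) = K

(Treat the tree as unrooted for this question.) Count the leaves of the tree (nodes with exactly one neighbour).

7

The leaves are A, B, C, E, F, J, L.
That is 7 leaves.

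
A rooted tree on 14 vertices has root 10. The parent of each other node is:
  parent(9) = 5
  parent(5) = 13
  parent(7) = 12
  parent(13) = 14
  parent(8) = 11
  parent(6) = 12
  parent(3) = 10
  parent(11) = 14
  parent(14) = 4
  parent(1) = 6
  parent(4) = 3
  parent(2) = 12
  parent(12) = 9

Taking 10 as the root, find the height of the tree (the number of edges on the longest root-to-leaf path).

9

1 sits deepest: 10 → 3 → 4 → 14 → 13 → 5 → 9 → 12 → 6 → 1 — 9 edges from the root.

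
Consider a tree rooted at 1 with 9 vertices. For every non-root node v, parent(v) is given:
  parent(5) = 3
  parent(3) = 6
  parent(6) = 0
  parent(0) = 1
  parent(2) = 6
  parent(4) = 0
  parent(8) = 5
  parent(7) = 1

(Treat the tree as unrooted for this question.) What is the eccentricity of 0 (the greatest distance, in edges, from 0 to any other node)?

A farthest node from 0 is 8.
The path 0 – 6 – 3 – 5 – 8 has 4 edges.

4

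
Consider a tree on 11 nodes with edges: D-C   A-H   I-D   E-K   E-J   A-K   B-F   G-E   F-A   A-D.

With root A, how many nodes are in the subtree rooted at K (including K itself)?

4

Descendants of K (including itself): K, E, J, G. That's 4.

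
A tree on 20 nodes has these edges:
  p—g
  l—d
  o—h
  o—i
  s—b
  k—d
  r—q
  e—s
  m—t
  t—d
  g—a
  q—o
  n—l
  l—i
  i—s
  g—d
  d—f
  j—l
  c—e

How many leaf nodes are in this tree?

11

The leaves are a, b, c, f, h, j, k, m, n, p, r.
That is 11 leaves.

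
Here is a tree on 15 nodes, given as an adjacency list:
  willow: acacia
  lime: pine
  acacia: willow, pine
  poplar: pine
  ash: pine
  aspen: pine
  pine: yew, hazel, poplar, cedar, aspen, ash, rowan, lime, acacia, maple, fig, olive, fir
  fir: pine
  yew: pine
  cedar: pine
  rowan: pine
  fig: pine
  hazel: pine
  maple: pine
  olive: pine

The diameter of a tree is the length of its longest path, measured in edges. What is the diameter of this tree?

3

BFS from willow reaches lime last, at distance 3; BFS from lime confirms no node is farther.
Path: willow–acacia–pine–lime.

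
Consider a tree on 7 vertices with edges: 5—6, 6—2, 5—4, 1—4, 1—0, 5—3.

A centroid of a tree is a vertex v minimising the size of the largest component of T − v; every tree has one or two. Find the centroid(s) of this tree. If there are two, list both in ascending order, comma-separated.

Removing 5 splits the tree into components of sizes 3, 2, 1; the largest is 3 ≤ ⌊7/2⌋ = 3.
Every other node leaves some component of size > 3, so the centroid is unique.

5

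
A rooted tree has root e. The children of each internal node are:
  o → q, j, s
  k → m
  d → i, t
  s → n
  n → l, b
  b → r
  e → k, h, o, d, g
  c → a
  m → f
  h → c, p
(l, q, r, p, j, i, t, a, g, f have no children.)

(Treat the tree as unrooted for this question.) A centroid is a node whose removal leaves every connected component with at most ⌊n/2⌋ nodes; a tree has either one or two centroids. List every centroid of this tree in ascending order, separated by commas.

e

Delete e: the remaining components have sizes 8, 4, 3, 3, 1. Max 8 ≤ 10, so e is a centroid.
No neighbour of e does as well, so e is the unique centroid.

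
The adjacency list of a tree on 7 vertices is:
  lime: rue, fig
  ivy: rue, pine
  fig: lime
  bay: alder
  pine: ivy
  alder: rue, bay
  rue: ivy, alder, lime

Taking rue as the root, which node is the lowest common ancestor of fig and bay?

Ancestors of fig (toward the root): fig, lime, rue.
Ancestors of bay: bay, alder, rue.
The deepest node appearing in both lists is rue.

rue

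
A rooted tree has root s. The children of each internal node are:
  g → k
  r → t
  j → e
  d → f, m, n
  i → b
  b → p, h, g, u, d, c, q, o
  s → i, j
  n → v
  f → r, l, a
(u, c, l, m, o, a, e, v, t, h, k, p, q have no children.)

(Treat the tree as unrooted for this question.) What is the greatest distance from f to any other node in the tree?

A farthest node from f is e.
The path f – d – b – i – s – j – e has 6 edges.

6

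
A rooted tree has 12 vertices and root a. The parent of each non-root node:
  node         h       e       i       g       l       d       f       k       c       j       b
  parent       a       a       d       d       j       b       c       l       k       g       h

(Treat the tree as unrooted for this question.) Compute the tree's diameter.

10

Starting from e, a farthest node is f at distance 10.
One longest path: e-a-h-b-d-g-j-l-k-c-f.
So the diameter is 10.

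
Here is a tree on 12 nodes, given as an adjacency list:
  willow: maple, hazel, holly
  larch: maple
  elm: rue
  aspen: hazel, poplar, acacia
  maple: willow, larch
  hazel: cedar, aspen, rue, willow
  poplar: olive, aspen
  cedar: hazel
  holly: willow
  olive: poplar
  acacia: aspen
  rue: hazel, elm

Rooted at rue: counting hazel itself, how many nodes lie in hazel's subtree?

10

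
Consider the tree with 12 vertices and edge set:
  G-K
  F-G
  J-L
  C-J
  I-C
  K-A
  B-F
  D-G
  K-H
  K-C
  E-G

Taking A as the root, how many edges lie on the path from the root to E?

3

Path from A to E: A – K – G – E, which has 3 edges.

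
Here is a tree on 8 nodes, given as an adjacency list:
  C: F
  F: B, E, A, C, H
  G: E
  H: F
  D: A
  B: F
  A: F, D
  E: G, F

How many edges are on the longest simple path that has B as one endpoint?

3

A farthest node from B is D (G also at distance 3).
The path B-F-A-D has 3 edges.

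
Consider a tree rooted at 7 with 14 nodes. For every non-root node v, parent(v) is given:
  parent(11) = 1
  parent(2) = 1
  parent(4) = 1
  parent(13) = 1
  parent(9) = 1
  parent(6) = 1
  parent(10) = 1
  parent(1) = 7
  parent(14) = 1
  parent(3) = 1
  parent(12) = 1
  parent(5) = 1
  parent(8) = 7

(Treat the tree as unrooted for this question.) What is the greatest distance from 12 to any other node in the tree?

A farthest node from 12 is 8.
The path 12 – 1 – 7 – 8 has 3 edges.

3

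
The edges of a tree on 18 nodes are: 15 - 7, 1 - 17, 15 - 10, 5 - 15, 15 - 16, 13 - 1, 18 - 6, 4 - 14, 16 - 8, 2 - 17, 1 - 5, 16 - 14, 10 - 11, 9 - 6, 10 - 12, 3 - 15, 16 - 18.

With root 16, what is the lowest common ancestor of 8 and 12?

16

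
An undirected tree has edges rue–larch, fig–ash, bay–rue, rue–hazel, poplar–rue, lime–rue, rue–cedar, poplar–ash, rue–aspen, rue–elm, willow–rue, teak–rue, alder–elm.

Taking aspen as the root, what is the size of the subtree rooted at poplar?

The subtree rooted at poplar contains: poplar, ash, fig — 3 nodes.

3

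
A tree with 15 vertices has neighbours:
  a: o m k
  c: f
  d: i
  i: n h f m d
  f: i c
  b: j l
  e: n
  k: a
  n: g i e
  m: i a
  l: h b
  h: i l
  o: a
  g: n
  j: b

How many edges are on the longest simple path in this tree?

Starting from j, a farthest node is o at distance 7.
One longest path: j – b – l – h – i – m – a – o.
So the diameter is 7.

7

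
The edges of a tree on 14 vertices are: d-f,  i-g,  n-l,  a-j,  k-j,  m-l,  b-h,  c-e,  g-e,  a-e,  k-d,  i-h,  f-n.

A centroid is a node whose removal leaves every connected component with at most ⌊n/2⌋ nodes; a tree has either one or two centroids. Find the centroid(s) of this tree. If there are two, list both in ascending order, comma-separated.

If j is removed the pieces have sizes 7, 6, all ≤ ⌊14/2⌋ = 7.
a is adjacent to j and is also a centroid (the largest component after removing it is likewise 7).

a, j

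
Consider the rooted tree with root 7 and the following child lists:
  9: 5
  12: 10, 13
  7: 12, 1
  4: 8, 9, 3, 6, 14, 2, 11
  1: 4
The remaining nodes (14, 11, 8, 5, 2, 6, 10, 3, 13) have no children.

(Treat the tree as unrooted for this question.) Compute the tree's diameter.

6

BFS from 13 reaches 5 last, at distance 6; BFS from 5 confirms no node is farther.
Path: 13–12–7–1–4–9–5.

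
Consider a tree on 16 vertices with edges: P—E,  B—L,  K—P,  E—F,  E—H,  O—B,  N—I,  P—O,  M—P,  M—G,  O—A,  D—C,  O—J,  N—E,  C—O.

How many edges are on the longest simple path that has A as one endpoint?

A farthest node from A is I.
The path A–O–P–E–N–I has 5 edges.

5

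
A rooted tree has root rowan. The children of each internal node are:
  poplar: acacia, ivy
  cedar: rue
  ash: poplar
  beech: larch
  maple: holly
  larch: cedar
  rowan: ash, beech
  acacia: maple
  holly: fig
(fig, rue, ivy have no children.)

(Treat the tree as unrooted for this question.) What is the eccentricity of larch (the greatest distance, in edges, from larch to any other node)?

Distances from larch peak at 8, attained at fig.
larch–beech–rowan–ash–poplar–acacia–maple–holly–fig

8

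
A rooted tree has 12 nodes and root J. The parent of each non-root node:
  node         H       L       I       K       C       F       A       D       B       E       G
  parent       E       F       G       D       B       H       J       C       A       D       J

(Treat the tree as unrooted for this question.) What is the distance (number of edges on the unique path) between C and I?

5

C – B – A – J – G – I: 5 edges.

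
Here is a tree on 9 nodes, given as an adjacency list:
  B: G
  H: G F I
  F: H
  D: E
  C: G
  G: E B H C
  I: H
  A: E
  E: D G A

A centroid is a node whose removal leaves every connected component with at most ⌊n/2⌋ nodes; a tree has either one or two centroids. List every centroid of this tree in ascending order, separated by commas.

Removing G splits the tree into components of sizes 3, 3, 1, 1; the largest is 3 ≤ ⌊9/2⌋ = 4.
Every other node leaves some component of size > 4, so the centroid is unique.

G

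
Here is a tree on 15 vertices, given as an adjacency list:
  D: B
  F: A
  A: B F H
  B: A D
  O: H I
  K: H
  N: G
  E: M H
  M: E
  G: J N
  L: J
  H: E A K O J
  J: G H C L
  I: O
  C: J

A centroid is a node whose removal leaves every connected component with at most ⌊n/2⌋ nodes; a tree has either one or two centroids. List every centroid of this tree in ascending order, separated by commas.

If H is removed the pieces have sizes 5, 4, 2, 2, 1, all ≤ ⌊15/2⌋ = 7.
Every other node leaves some component of size > 7, so the centroid is unique.

H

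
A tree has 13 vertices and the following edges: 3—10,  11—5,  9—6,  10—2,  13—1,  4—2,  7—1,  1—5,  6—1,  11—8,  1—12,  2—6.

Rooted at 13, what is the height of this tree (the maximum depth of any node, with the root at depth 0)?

A deepest node is 3, reached by 13 → 1 → 6 → 2 → 10 → 3.
That path has 5 edges, so the height is 5.

5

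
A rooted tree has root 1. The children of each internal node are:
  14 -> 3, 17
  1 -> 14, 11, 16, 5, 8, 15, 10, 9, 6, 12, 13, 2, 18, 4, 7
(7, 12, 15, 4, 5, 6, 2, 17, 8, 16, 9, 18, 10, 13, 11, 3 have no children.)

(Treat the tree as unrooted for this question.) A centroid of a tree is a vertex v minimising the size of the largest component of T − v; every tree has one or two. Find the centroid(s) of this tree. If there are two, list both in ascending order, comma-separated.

Delete 1: the remaining components have sizes 3, 1, 1, 1, 1, 1, 1, 1, 1, 1, 1, 1, 1, 1, 1. Max 3 ≤ 9, so 1 is a centroid.
No neighbour of 1 does as well, so 1 is the unique centroid.

1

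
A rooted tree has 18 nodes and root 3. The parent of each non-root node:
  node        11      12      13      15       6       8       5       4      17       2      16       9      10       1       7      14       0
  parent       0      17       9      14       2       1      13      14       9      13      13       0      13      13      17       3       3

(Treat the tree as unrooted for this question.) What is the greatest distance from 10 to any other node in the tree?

6

Distances from 10 peak at 6, attained at 4 (15 also at distance 6).
10–13–9–0–3–14–4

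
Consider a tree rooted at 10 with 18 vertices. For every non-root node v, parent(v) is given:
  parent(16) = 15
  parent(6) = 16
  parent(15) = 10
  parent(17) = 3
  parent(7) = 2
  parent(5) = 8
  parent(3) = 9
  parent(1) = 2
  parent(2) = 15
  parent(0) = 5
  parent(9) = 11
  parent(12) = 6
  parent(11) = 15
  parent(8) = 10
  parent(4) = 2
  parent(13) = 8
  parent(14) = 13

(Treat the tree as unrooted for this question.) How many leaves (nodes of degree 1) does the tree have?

The leaves are 0, 1, 4, 7, 12, 14, 17.
That is 7 leaves.

7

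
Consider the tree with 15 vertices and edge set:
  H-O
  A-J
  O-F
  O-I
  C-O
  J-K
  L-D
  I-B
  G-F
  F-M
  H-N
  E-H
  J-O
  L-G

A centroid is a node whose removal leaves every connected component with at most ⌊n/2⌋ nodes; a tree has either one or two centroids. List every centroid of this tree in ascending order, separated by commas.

O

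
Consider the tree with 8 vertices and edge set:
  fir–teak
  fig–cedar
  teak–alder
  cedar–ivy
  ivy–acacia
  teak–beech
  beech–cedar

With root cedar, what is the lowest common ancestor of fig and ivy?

cedar

Ancestors of fig (toward the root): fig, cedar.
Ancestors of ivy: ivy, cedar.
The deepest node appearing in both lists is cedar.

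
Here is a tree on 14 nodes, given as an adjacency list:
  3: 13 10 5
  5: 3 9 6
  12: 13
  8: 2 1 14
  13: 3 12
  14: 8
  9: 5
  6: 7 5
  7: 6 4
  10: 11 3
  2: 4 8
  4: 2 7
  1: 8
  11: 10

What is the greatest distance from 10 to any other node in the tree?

A farthest node from 10 is 1 (14 also at distance 8).
The path 10-3-5-6-7-4-2-8-1 has 8 edges.

8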